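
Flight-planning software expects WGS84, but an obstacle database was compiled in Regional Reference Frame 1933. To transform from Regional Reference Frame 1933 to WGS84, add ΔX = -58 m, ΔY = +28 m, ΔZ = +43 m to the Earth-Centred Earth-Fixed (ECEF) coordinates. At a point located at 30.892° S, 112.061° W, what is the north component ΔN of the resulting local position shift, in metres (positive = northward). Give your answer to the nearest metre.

ΔN = 35 m

At φ = -30.892°, λ = -112.061°: sin φ = -0.513421, cos φ = 0.858137, sin λ = -0.926785, cos λ = -0.375594.
ΔN = −sin φ cos λ·ΔX − sin φ sin λ·ΔY + cos φ·ΔZ = −(-0.513421)(-0.375594)(-58) − (-0.513421)(-0.926785)(28) + (0.858137)(43) = 34.76 m.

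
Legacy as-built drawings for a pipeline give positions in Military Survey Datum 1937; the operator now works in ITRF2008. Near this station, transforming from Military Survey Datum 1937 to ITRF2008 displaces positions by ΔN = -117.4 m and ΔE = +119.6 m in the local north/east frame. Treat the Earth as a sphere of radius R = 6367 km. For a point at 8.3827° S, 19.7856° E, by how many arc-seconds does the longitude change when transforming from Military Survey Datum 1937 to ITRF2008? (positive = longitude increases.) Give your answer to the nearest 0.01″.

Δλ = 3.92″

At latitude -8.3827°, cos φ = 0.989316.
One radian of longitude at latitude φ spans R cos φ, so Δλ = ΔE / (R cos φ) = 119.6 / (6367000 × 0.989316) = 1.8987e-05 rad = 3.916″.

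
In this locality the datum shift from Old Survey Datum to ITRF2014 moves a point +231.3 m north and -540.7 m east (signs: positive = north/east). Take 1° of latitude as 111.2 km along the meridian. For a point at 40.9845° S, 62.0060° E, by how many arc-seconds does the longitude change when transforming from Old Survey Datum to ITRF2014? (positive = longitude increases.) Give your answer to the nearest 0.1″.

At latitude -40.9845°, cos φ = 0.754887.
1° of longitude at this latitude = 111.2 × cos φ = 83.94 km, so Δλ = -540.7 / 83943.4 = -0.0064412° = -23.188″.

Δλ = -23.2″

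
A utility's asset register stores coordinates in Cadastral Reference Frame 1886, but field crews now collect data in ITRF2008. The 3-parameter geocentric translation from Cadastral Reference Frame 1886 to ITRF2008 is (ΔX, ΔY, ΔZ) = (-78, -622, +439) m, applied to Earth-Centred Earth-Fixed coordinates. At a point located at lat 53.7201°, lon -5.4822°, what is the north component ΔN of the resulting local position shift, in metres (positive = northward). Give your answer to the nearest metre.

The local north axis is (−sin φ cos λ, −sin φ sin λ, cos φ), giving ΔN = 62.591 − 47.904 + 259.770 = 274.46 m.

ΔN = 274 m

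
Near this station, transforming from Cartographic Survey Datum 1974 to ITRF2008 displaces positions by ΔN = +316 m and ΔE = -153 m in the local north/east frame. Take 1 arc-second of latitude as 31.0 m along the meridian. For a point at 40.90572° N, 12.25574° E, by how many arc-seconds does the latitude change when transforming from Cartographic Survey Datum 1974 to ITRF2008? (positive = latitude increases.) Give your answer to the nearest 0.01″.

Δφ = 10.19″

1″ of latitude = 31.00 m, so Δφ = 316.0 / 31.00 = 10.194″.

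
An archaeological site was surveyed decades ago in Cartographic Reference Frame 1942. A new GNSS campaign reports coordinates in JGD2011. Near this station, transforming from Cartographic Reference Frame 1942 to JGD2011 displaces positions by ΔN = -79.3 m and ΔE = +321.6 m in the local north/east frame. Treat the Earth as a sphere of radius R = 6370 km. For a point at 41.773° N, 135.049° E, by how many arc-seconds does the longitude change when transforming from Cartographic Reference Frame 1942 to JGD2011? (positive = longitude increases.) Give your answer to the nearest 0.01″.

At latitude 41.773°, cos φ = 0.745790.
One radian of longitude at latitude φ spans R cos φ, so Δλ = ΔE / (R cos φ) = 321.6 / (6370000 × 0.745790) = 6.7696e-05 rad = 13.963″.

Δλ = 13.96″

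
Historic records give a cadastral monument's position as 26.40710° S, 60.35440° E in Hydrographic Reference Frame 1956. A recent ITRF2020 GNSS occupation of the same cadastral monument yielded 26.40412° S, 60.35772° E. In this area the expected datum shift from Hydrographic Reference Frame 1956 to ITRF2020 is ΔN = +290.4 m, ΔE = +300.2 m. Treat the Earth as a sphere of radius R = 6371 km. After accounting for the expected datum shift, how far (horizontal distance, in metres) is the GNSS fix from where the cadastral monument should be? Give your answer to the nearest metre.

Observed coordinate differences: Δφ = +0.00298°, Δλ = +0.00332°.
Converting to metres (1° lat = 111195 m, cos φ = 0.895657): observed ΔN = 331.4 m, observed ΔE = 330.6 m.
Subtracting the expected shift leaves a residual of 331.4 − (290.4) = 41.0 m north and 330.6 − (300.2) = 30.4 m east.
Residual distance = √(41.0² + 30.4²) = 51.0 m.

51 m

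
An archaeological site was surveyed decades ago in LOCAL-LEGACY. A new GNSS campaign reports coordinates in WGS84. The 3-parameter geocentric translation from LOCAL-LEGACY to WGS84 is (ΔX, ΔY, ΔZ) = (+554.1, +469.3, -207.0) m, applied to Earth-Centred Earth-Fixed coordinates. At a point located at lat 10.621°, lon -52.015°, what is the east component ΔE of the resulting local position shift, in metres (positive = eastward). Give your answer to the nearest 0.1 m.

The local east axis at (φ, λ) is (−sin λ, cos λ, 0), so ΔE = −sin(-52.015°)·554.1 + cos(-52.015°)·469.3 = 725.56 m.

ΔE = 725.6 m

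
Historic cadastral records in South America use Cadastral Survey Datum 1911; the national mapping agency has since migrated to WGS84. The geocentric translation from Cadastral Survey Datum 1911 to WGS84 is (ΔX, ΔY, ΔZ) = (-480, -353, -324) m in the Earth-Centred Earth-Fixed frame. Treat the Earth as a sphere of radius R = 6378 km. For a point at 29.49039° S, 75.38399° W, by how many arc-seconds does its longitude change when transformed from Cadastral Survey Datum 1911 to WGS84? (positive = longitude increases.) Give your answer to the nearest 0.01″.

sin φ = -0.492278, cos φ = 0.870438, sin λ = -0.967639, cos λ = 0.252340.
East component: ΔE = −sin λ·ΔX + cos λ·ΔY = −(-0.967639)(-480) + (0.252340)(-353) = -553.54 m.
1° of latitude spans πR/180 = 111317 m; at latitude φ, 1° of longitude spans that × cos φ = 96894.7 m, so Δλ = -553.54 / 96894.7 × 3600 = -20.566″.

Δλ = -20.57″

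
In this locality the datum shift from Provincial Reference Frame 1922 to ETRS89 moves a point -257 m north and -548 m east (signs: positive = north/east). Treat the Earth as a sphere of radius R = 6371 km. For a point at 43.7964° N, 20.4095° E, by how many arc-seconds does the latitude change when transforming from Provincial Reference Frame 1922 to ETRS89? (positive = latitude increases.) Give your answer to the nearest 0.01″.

On a sphere of radius R, 1 rad of latitude = R, so Δφ = ΔN / R = -257.0 / 6371000 = -4.0339e-05 rad = -8.321″.

Δφ = -8.32″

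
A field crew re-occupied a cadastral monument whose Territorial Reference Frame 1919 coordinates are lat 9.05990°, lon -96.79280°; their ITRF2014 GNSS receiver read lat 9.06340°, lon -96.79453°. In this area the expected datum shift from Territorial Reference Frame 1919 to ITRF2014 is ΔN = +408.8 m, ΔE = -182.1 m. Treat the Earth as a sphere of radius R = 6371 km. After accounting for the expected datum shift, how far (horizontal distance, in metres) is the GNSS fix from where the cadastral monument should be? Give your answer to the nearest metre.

Observed coordinate differences: Δφ = +0.00350°, Δλ = -0.00173°.
Converting to metres (1° lat = 111195 m, cos φ = 0.987524): observed ΔN = 389.2 m, observed ΔE = -190.0 m.
Subtracting the expected shift leaves a residual of 389.2 − (408.8) = -19.6 m north and -190.0 − (-182.1) = -7.9 m east.
Residual distance = √((-19.6)² + (-7.9)²) = 21.1 m.

21 m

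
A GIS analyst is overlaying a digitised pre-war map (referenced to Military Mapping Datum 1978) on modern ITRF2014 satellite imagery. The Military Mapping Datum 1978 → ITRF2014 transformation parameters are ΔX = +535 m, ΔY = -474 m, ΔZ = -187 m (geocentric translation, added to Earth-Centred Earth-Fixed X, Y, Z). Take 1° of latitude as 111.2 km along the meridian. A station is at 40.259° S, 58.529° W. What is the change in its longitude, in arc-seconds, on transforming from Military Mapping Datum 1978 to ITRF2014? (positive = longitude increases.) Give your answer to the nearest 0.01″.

Δλ = 8.86″

sin φ = -0.646244, cos φ = 0.763131, sin λ = -0.852905, cos λ = 0.522067.
East component: ΔE = −sin λ·ΔX + cos λ·ΔY = −(-0.852905)(535) + (0.522067)(-474) = 208.84 m.
1° of latitude spans 111200 m; at latitude φ, 1° of longitude spans that × cos φ = 84860.2 m, so Δλ = 208.84 / 84860.2 × 3600 = 8.860″.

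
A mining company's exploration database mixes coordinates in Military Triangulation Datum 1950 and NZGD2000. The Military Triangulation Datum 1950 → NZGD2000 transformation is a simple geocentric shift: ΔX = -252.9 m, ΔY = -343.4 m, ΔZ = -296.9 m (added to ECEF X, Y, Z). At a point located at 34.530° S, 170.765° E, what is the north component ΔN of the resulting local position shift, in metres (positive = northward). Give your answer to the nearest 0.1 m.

ΔN = -134.3 m

At φ = -34.530°, λ = 170.765°: sin φ = -0.566838, cos φ = 0.823830, sin λ = 0.160484, cos λ = -0.987038.
ΔN = −sin φ cos λ·ΔX − sin φ sin λ·ΔY + cos φ·ΔZ = −(-0.566838)(-0.987038)(-252.9) − (-0.566838)(0.160484)(-343.4) + (0.823830)(-296.9) = -134.34 m.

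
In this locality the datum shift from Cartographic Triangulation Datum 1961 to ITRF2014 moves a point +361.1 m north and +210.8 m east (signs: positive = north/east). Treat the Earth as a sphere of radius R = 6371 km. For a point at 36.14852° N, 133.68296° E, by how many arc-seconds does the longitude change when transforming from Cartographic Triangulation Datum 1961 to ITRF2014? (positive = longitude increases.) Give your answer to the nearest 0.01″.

Δλ = 8.45″

At latitude 36.14852°, cos φ = 0.807491.
One radian of longitude at latitude φ spans R cos φ, so Δλ = ΔE / (R cos φ) = 210.8 / (6371000 × 0.807491) = 4.0976e-05 rad = 8.452″.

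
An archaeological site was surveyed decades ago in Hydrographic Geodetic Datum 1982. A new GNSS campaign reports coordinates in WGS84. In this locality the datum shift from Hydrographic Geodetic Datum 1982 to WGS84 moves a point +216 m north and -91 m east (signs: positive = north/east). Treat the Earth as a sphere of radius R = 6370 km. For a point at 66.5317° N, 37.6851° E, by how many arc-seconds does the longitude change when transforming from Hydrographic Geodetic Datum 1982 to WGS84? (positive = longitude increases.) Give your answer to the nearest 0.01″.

Δλ = -7.40″

At latitude 66.5317°, cos φ = 0.398242.
One radian of longitude at latitude φ spans R cos φ, so Δλ = ΔE / (R cos φ) = -91.0 / (6370000 × 0.398242) = -3.5872e-05 rad = -7.399″.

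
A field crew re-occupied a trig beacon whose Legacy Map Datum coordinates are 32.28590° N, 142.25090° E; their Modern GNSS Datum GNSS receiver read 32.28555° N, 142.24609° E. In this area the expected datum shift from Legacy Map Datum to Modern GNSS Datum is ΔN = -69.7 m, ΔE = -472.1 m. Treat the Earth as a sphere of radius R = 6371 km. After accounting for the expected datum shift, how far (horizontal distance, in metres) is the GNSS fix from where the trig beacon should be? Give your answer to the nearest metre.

37 m

Observed coordinate differences: Δφ = -0.00035°, Δλ = -0.00481°.
Converting to metres (1° lat = 111195 m, cos φ = 0.845393): observed ΔN = -38.9 m, observed ΔE = -452.2 m.
Subtracting the expected shift leaves a residual of -38.9 − (-69.7) = 30.8 m north and -452.2 − (-472.1) = 19.9 m east.
Residual distance = √(30.8² + 19.9²) = 36.7 m.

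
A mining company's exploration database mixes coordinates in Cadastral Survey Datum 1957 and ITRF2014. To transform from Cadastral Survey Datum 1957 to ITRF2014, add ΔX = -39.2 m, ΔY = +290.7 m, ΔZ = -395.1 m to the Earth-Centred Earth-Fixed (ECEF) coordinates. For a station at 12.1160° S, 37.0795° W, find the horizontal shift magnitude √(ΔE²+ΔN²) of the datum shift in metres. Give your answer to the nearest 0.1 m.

477.5 m

The local east axis at (φ, λ) is (−sin λ, cos λ, 0), so ΔE = −sin(-37.0795°)·(-39.2) + cos(-37.0795°)·290.7 = 208.29 m.
The local north axis is (−sin φ cos λ, −sin φ sin λ, cos φ), giving ΔN = -6.564 − 36.788 − 386.299 = -429.65 m.
Horizontal magnitude = √(ΔE² + ΔN²) = √(208.29² + (-429.65)²) = 477.48 m.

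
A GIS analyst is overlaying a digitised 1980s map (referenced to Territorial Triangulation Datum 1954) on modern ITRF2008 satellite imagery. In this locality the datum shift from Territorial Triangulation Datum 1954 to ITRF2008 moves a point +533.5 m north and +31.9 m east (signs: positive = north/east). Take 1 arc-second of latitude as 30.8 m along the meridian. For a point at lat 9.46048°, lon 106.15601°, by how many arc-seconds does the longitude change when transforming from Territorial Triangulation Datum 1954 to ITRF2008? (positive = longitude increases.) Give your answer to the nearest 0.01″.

Δλ = 1.05″

At latitude 9.46048°, cos φ = 0.986399.
1″ of longitude at this latitude = 30.80 × cos φ = 30.3811 m, so Δλ = 31.9 / 30.3811 = 1.050″.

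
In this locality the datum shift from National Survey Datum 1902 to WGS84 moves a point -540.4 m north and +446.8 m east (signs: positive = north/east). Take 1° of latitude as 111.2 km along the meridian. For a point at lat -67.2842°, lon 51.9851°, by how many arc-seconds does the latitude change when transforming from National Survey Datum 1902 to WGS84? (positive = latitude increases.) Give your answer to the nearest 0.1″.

Δφ = -17.5″

1° of latitude = 111.2 km, so Δφ = -540.4 / 111200 = -0.0048597° = -17.495″.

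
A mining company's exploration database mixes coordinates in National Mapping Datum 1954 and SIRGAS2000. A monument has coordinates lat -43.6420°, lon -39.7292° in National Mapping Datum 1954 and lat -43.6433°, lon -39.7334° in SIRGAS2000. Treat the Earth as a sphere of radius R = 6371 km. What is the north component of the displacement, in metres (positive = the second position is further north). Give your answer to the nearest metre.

Δφ = -43.6433° − -43.6420° = -0.0013°; Δλ = -39.7334° − -39.7292° = -0.0042°.
1° along a meridian = πR/180 = 111195 m.
ΔN = Δφ × 111195 = -144.6 m; ΔE = Δλ × 111195 × cos(-43.6420°) = -0.0042 × 111195 × 0.723666 = -338.0 m.

ΔN = -145 m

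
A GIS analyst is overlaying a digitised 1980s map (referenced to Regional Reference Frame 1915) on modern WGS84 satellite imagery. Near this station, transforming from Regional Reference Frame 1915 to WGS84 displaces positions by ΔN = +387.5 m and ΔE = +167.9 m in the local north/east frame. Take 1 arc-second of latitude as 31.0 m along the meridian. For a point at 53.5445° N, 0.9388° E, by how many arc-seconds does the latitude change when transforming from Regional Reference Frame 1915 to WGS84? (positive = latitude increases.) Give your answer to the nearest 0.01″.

Δφ = 12.50″

1″ of latitude = 31.00 m, so Δφ = 387.5 / 31.00 = 12.500″.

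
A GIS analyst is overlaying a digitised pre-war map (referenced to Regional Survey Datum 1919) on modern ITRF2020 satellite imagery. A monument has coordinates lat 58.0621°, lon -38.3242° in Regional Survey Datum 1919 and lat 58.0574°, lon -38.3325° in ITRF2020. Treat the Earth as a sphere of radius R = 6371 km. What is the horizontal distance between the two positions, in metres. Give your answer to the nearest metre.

715 m

Δφ = 58.0574° − 58.0621° = -0.0047°; Δλ = -38.3325° − -38.3242° = -0.0083°.
1° along a meridian = πR/180 = 111195 m.
ΔN = Δφ × 111195 = -522.6 m; ΔE = Δλ × 111195 × cos(58.0621°) = -0.0083 × 111195 × 0.529000 = -488.2 m.
Distance = √(ΔE² + ΔN²) = √((-488.2)² + (-522.6)²) = 715.2 m.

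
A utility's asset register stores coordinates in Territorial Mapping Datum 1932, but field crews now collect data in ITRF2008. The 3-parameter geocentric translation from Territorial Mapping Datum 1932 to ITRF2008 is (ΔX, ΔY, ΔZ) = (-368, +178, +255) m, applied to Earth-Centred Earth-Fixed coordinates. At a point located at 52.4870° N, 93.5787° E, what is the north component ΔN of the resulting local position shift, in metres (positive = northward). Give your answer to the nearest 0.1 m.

The local north axis is (−sin φ cos λ, −sin φ sin λ, cos φ), giving ΔN = -18.220 − 140.917 + 155.280 = -3.86 m.

ΔN = -3.9 m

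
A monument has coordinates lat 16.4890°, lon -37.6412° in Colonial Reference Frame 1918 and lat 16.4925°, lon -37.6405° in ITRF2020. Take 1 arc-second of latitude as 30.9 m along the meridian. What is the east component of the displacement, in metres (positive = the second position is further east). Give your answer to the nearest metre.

Δφ = 16.4925° − 16.4890° = +0.0035°; Δλ = -37.6405° − -37.6412° = +0.0007°.
1° of latitude = 3600 × 30.90 = 111240 m.
ΔN = Δφ × 111240 = 389.3 m; ΔE = Δλ × 111240 × cos(16.4890°) = +0.0007 × 111240 × 0.958874 = 74.7 m.

ΔE = 75 m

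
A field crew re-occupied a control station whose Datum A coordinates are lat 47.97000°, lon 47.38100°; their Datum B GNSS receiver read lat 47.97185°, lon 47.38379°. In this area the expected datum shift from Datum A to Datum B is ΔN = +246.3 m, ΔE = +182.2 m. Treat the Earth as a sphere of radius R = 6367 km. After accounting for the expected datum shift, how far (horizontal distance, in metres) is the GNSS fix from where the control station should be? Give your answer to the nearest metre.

Observed coordinate differences: Δφ = +0.00185°, Δλ = +0.00279°.
Converting to metres (1° lat = 111125 m, cos φ = 0.669520): observed ΔN = 205.6 m, observed ΔE = 207.6 m.
Subtracting the expected shift leaves a residual of 205.6 − (246.3) = -40.7 m north and 207.6 − (182.2) = 25.4 m east.
Residual distance = √((-40.7)² + 25.4²) = 48.0 m.

48 m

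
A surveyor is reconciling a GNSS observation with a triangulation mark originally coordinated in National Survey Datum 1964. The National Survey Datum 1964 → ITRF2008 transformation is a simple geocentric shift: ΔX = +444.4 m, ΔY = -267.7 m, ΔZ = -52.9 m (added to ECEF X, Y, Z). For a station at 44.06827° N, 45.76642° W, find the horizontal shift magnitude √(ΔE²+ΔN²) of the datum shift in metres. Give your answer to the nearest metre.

409 m

At φ = 44.06827°, λ = -45.76642°: sin φ = 0.695515, cos φ = 0.718512, sin λ = -0.716502, cos λ = 0.697585.
ΔE = −sin λ·ΔX + cos λ·ΔY = −(-0.716502)·(444.4) + (0.697585)·(-267.7) = 131.67 m.
ΔN = −sin φ cos λ·ΔX − sin φ sin λ·ΔY + cos φ·ΔZ = −(0.695515)(0.697585)(444.4) − (0.695515)(-0.716502)(-267.7) + (0.718512)(-52.9) = -387.03 m.
Horizontal magnitude = √(ΔE² + ΔN²) = √(131.67² + (-387.03)²) = 408.81 m.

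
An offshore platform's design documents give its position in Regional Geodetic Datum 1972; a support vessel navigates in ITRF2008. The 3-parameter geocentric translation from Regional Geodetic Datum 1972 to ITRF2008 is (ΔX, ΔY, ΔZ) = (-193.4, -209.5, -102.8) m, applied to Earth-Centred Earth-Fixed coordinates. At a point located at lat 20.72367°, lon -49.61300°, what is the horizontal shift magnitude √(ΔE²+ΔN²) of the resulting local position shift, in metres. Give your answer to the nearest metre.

At φ = 20.72367°, λ = -49.61300°: sin φ = 0.353861, cos φ = 0.935298, sin λ = -0.761685, cos λ = 0.647947.
ΔE = −sin λ·ΔX + cos λ·ΔY = −(-0.761685)·(-193.4) + (0.647947)·(-209.5) = -283.05 m.
ΔN = −sin φ cos λ·ΔX − sin φ sin λ·ΔY + cos φ·ΔZ = −(0.353861)(0.647947)(-193.4) − (0.353861)(-0.761685)(-209.5) + (0.935298)(-102.8) = -108.27 m.
Horizontal magnitude = √(ΔE² + ΔN²) = √((-283.05)² + (-108.27)²) = 303.06 m.

303 m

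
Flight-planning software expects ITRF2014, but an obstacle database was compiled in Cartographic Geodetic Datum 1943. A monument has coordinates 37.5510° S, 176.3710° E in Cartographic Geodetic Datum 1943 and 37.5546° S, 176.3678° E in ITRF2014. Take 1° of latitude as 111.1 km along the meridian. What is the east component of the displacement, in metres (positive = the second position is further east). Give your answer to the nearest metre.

Δφ = -37.5546° − -37.5510° = -0.0036°; Δλ = 176.3678° − 176.3710° = -0.0032°.
ΔN = Δφ × 111100 = -400.0 m; ΔE = Δλ × 111100 × cos(-37.5510°) = -0.0032 × 111100 × 0.792811 = -281.9 m.

ΔE = -282 m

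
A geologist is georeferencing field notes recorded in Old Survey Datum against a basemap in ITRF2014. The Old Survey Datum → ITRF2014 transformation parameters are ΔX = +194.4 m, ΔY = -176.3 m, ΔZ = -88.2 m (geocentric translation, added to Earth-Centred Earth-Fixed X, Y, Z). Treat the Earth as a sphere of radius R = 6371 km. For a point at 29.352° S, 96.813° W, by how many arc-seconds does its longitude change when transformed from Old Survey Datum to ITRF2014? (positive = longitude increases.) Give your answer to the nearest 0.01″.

Δλ = 7.95″

sin φ = -0.490174, cos φ = 0.871625, sin λ = -0.992939, cos λ = -0.118629.
East component: ΔE = −sin λ·ΔX + cos λ·ΔY = −(-0.992939)(194.4) + (-0.118629)(-176.3) = 213.94 m.
1° of latitude spans πR/180 = 111195 m; at latitude φ, 1° of longitude spans that × cos φ = 96920.3 m, so Δλ = 213.94 / 96920.3 × 3600 = 7.947″.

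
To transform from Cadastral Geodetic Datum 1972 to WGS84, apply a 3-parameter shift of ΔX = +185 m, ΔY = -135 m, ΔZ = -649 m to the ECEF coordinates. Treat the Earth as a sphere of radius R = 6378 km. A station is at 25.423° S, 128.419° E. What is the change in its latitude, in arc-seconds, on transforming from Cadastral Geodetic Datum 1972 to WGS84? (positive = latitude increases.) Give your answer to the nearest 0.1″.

Δφ = -22.0″

sin φ = -0.429298, cos φ = 0.903163, sin λ = 0.783487, cos λ = -0.621408.
North component: ΔN = −sin φ cos λ·ΔX − sin φ sin λ·ΔY + cos φ·ΔZ = −(-0.429298)(-0.621408)(185) − (-0.429298)(0.783487)(-135) + (0.903163)(-649) = -680.91 m.
1° of latitude spans πR/180 = 111317 m, so Δφ = -680.91 / 111317 × 3600 = -22.021″.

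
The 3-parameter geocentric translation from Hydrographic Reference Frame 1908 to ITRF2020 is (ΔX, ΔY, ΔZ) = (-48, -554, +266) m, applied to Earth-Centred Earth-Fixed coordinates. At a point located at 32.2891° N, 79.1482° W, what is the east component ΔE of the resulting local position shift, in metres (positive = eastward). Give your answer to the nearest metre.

ΔE = -151 m

At φ = 32.2891°, λ = -79.1482°: sin φ = 0.534192, cos φ = 0.845363, sin λ = -0.982117, cos λ = 0.188269.
ΔE = −sin λ·ΔX + cos λ·ΔY = −(-0.982117)·(-48) + (0.188269)·(-554) = -151.44 m.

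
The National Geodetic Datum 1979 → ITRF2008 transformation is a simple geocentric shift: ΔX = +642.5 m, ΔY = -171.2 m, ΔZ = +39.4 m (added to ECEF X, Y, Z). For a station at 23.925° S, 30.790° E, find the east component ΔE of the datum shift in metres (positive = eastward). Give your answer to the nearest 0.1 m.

ΔE = -476.0 m

The local east axis at (φ, λ) is (−sin λ, cos λ, 0), so ΔE = −sin(30.790°)·642.5 + cos(30.790°)·(-171.2) = -475.96 m.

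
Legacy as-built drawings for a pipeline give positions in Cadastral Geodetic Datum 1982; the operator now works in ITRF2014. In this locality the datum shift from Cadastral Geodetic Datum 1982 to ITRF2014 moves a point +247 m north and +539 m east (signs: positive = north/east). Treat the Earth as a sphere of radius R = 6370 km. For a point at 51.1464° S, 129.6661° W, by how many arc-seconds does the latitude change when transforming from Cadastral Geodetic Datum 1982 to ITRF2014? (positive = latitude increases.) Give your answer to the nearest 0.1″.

Δφ = 8.0″

On a sphere of radius R, 1 rad of latitude = R, so Δφ = ΔN / R = 247.0 / 6370000 = 3.8776e-05 rad = 7.998″.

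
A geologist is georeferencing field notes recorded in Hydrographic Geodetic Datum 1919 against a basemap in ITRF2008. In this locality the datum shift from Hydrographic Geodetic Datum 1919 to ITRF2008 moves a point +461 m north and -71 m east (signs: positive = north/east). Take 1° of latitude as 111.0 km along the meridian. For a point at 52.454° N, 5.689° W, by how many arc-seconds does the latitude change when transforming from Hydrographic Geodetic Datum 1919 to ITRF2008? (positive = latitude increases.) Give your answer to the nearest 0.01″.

Δφ = 14.95″

1° of latitude = 111.0 km, so Δφ = 461.0 / 111000 = 0.0041532° = 14.951″.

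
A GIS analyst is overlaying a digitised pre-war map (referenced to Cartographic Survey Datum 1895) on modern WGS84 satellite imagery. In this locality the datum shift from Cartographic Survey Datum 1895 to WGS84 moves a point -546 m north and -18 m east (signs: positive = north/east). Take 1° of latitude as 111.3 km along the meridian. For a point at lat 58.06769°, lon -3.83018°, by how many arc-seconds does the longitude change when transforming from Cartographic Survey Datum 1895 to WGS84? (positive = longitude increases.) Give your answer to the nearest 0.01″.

At latitude 58.06769°, cos φ = 0.528917.
1° of longitude at this latitude = 111.3 × cos φ = 58.87 km, so Δλ = -18.0 / 58868.5 = -0.0003058° = -1.101″.

Δλ = -1.10″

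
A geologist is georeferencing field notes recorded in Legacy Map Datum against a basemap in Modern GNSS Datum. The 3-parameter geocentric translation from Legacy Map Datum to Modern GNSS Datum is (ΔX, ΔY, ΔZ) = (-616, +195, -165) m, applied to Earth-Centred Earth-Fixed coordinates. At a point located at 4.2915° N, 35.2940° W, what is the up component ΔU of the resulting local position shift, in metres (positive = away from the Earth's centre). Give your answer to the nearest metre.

At φ = 4.2915°, λ = -35.2940°: sin φ = 0.074831, cos φ = 0.997196, sin λ = -0.577772, cos λ = 0.816198.
ΔU = cos φ cos λ·ΔX + cos φ sin λ·ΔY + sin φ·ΔZ = (0.997196)(0.816198)(-616) + (0.997196)(-0.577772)(195) + (0.074831)(-165) = -626.07 m.

ΔU = -626 m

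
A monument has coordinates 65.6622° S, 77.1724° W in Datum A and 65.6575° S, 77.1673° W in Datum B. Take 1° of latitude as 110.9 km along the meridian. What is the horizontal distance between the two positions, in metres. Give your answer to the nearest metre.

571 m

Δφ = -65.6575° − -65.6622° = +0.0047°; Δλ = -77.1673° − -77.1724° = +0.0051°.
ΔN = Δφ × 110900 = 521.2 m; ΔE = Δλ × 110900 × cos(-65.6622°) = +0.0051 × 110900 × 0.412116 = 233.1 m.
Distance = √(ΔE² + ΔN²) = √(233.1² + 521.2²) = 571.0 m.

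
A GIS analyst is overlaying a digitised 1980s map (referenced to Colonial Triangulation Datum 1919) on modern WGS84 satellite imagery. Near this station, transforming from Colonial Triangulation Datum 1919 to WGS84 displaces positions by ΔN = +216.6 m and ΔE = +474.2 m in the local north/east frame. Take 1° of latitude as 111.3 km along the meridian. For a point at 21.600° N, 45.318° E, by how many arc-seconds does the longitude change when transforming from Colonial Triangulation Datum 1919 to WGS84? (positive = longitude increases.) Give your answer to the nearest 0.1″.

Δλ = 16.5″

At latitude 21.600°, cos φ = 0.929776.
1° of longitude at this latitude = 111.3 × cos φ = 103.48 km, so Δλ = 474.2 / 103484.1 = 0.0045823° = 16.496″.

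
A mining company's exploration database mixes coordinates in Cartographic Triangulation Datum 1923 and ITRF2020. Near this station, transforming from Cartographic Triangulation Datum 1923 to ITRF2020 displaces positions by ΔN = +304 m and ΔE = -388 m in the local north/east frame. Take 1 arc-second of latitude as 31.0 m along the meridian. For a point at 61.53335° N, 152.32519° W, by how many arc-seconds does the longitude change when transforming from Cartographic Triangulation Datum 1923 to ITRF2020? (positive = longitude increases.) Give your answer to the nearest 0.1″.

Δλ = -26.3″

At latitude 61.53335°, cos φ = 0.476647.
1″ of longitude at this latitude = 31.00 × cos φ = 14.7761 m, so Δλ = -388.0 / 14.7761 = -26.259″.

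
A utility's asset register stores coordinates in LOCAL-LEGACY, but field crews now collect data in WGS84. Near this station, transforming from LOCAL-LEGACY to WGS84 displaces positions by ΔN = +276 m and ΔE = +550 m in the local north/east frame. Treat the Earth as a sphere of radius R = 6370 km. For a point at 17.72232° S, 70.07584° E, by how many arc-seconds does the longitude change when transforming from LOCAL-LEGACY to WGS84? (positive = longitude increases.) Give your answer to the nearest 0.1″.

Δλ = 18.7″

At latitude -17.72232°, cos φ = 0.952543.
One radian of longitude at latitude φ spans R cos φ, so Δλ = ΔE / (R cos φ) = 550.0 / (6370000 × 0.952543) = 9.0644e-05 rad = 18.697″.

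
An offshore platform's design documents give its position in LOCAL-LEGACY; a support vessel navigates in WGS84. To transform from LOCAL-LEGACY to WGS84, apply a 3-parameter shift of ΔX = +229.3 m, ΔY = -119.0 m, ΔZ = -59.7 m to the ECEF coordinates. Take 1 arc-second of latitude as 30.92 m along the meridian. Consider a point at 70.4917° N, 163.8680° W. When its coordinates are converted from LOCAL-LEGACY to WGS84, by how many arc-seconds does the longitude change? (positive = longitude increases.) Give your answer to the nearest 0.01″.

sin φ = 0.942593, cos φ = 0.333943, sin λ = -0.277851, cos λ = -0.960624.
East component: ΔE = −sin λ·ΔX + cos λ·ΔY = −(-0.277851)(229.3) + (-0.960624)(-119.0) = 178.03 m.
1° of latitude spans 3600 × 30.92 = 111312 m; at latitude φ, 1° of longitude spans that × cos φ = 37171.9 m, so Δλ = 178.03 / 37171.9 × 3600 = 17.241″.

Δλ = 17.24″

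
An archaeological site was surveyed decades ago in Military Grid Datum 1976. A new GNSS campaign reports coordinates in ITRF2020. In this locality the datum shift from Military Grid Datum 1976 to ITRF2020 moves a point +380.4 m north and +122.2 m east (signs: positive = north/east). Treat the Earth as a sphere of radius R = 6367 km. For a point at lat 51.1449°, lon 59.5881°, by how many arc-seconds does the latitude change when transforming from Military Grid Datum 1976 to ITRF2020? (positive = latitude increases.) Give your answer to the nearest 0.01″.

On a sphere of radius R, 1 rad of latitude = R, so Δφ = ΔN / R = 380.4 / 6367000 = 5.9746e-05 rad = 12.323″.

Δφ = 12.32″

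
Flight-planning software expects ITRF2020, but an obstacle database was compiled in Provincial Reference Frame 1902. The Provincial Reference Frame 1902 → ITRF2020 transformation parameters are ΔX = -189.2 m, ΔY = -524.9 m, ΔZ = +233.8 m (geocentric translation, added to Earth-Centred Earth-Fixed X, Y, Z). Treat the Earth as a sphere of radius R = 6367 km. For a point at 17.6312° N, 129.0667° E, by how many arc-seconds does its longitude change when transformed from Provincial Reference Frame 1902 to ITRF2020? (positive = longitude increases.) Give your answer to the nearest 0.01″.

Δλ = 16.24″

sin φ = 0.302889, cos φ = 0.953026, sin λ = 0.776413, cos λ = -0.630225.
East component: ΔE = −sin λ·ΔX + cos λ·ΔY = −(0.776413)(-189.2) + (-0.630225)(-524.9) = 477.70 m.
1° of latitude spans πR/180 = 111125 m; at latitude φ, 1° of longitude spans that × cos φ = 105905.1 m, so Δλ = 477.70 / 105905.1 × 3600 = 16.238″.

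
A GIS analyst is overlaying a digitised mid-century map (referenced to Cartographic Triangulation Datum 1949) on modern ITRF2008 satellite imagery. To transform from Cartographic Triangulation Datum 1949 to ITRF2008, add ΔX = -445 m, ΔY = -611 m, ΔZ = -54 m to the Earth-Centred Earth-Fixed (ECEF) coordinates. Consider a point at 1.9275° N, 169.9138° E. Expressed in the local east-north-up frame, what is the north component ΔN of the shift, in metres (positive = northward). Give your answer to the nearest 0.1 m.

ΔN = -65.1 m

The local north axis is (−sin φ cos λ, −sin φ sin λ, cos φ), giving ΔN = -14.736 + 3.599 − 53.969 = -65.11 m.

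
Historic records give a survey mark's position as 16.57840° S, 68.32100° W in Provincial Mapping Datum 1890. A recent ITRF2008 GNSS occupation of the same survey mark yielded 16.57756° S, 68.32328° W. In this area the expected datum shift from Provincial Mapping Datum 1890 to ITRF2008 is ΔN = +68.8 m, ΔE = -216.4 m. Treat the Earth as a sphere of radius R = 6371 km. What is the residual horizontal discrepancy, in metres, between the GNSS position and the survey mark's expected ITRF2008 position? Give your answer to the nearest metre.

Observed coordinate differences: Δφ = +0.00084°, Δλ = -0.00228°.
Converting to metres (1° lat = 111195 m, cos φ = 0.958430): observed ΔN = 93.4 m, observed ΔE = -243.0 m.
Subtracting the expected shift leaves a residual of 93.4 − (68.8) = 24.6 m north and -243.0 − (-216.4) = -26.6 m east.
Residual distance = √(24.6² + (-26.6)²) = 36.2 m.

36 m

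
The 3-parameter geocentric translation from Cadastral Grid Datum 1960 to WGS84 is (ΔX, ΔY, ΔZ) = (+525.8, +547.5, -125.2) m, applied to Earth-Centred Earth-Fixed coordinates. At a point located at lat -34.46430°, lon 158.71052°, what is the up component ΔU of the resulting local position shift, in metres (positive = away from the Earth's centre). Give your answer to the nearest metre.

ΔU = -169 m

At φ = -34.46430°, λ = 158.71052°: sin φ = -0.565893, cos φ = 0.824479, sin λ = 0.363080, cos λ = -0.931758.
ΔU = cos φ cos λ·ΔX + cos φ sin λ·ΔY + sin φ·ΔZ = (0.824479)(-0.931758)(525.8) + (0.824479)(0.363080)(547.5) + (-0.565893)(-125.2) = -169.18 m.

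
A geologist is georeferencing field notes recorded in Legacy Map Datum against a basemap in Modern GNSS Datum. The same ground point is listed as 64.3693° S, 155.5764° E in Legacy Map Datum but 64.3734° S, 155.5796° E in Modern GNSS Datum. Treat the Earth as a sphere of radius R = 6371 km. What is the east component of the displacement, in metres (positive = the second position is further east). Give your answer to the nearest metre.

Δφ = -64.3734° − -64.3693° = -0.0041°; Δλ = 155.5796° − 155.5764° = +0.0032°.
1° along a meridian = πR/180 = 111195 m.
ΔN = Δφ × 111195 = -455.9 m; ΔE = Δλ × 111195 × cos(-64.3693°) = +0.0032 × 111195 × 0.432569 = 153.9 m.

ΔE = 154 m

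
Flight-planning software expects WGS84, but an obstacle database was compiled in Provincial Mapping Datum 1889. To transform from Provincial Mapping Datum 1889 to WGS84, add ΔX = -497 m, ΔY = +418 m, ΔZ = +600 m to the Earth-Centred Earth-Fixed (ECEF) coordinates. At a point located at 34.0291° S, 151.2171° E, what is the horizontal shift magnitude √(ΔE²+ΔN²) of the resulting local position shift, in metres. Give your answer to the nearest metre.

The local east axis at (φ, λ) is (−sin λ, cos λ, 0), so ΔE = −sin(151.2171°)·(-497) + cos(151.2171°)·418 = -127.05 m.
The local north axis is (−sin φ cos λ, −sin φ sin λ, cos φ), giving ΔN = 243.765 + 112.630 + 497.252 = 853.65 m.
Horizontal magnitude = √(ΔE² + ΔN²) = √((-127.05)² + 853.65²) = 863.05 m.

863 m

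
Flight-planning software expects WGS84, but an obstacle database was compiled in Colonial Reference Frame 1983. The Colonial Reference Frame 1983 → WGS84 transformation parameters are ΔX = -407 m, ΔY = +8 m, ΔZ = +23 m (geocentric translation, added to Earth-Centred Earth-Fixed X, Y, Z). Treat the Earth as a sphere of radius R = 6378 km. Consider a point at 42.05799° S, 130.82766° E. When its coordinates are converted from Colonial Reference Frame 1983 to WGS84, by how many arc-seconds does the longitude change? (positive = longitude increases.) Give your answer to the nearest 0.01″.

sin φ = -0.669882, cos φ = 0.742467, sin λ = 0.756680, cos λ = -0.653786.
East component: ΔE = −sin λ·ΔX + cos λ·ΔY = −(0.756680)(-407) + (-0.653786)(8) = 302.74 m.
1° of latitude spans πR/180 = 111317 m; at latitude φ, 1° of longitude spans that × cos φ = 82649.3 m, so Δλ = 302.74 / 82649.3 × 3600 = 13.187″.

Δλ = 13.19″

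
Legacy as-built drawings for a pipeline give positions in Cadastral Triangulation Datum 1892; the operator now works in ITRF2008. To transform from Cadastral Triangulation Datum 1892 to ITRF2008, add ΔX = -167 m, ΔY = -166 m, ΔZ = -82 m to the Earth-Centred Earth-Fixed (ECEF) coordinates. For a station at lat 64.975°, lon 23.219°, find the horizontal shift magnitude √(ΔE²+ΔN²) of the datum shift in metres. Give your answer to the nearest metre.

185 m

At φ = 64.975°, λ = 23.219°: sin φ = 0.906123, cos φ = 0.423014, sin λ = 0.394247, cos λ = 0.919005.
ΔE = −sin λ·ΔX + cos λ·ΔY = −(0.394247)·(-167) + (0.919005)·(-166) = -86.72 m.
ΔN = −sin φ cos λ·ΔX − sin φ sin λ·ΔY + cos φ·ΔZ = −(0.906123)(0.919005)(-167) − (0.906123)(0.394247)(-166) + (0.423014)(-82) = 163.68 m.
Horizontal magnitude = √(ΔE² + ΔN²) = √((-86.72)² + 163.68²) = 185.23 m.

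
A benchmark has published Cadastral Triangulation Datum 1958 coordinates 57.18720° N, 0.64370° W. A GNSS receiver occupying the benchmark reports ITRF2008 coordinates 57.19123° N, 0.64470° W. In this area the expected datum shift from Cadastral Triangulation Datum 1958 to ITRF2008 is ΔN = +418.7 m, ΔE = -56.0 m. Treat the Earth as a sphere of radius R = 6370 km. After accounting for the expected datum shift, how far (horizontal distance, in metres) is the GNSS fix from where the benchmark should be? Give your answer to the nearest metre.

Observed coordinate differences: Δφ = +0.00403°, Δλ = -0.00100°.
Converting to metres (1° lat = 111177 m, cos φ = 0.541896): observed ΔN = 448.0 m, observed ΔE = -60.2 m.
Subtracting the expected shift leaves a residual of 448.0 − (418.7) = 29.3 m north and -60.2 − (-56.0) = -4.2 m east.
Residual distance = √(29.3² + (-4.2)²) = 29.7 m.

30 m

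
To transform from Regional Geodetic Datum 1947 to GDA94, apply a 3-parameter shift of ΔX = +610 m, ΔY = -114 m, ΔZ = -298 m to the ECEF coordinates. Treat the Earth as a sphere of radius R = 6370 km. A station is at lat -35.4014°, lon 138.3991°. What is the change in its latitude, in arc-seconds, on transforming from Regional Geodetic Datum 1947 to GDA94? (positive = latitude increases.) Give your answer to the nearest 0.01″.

sin φ = -0.579301, cos φ = 0.815114, sin λ = 0.663938, cos λ = -0.747788.
North component: ΔN = −sin φ cos λ·ΔX − sin φ sin λ·ΔY + cos φ·ΔZ = −(-0.579301)(-0.747788)(610) − (-0.579301)(0.663938)(-114) + (0.815114)(-298) = -551.00 m.
1° of latitude spans πR/180 = 111177 m, so Δφ = -551.00 / 111177 × 3600 = -17.842″.

Δφ = -17.84″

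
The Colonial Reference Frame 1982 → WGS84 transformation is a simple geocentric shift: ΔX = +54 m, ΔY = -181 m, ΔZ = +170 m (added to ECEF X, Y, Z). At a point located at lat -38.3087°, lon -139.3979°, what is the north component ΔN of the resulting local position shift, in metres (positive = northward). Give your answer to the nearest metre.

The local north axis is (−sin φ cos λ, −sin φ sin λ, cos φ), giving ΔN = -25.415 + 73.021 + 133.396 = 181.00 m.

ΔN = 181 m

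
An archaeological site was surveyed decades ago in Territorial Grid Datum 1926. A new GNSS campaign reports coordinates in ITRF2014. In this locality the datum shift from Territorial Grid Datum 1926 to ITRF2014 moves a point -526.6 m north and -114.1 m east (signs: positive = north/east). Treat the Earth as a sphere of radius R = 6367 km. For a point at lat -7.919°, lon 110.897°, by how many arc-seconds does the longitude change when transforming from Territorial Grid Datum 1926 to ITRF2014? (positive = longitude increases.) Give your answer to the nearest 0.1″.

At latitude -7.919°, cos φ = 0.990464.
One radian of longitude at latitude φ spans R cos φ, so Δλ = ΔE / (R cos φ) = -114.1 / (6367000 × 0.990464) = -1.8093e-05 rad = -3.732″.

Δλ = -3.7″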